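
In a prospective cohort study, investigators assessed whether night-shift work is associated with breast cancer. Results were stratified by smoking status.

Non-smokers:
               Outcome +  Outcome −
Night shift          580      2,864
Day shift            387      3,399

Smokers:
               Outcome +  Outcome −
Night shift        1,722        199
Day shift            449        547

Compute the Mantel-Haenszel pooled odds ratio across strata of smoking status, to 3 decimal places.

3.238

OR_MH = Σ(aᵢdᵢ/nᵢ) / Σ(bᵢcᵢ/nᵢ), where nᵢ is the stratum total.
Stratum 1 (Non-smokers): n = 7230; a·d/n = 580·3399/7230 = 272.6722; b·c/n = 2864·387/7230 = 153.3012
Stratum 2 (Smokers): n = 2917; a·d/n = 1722·547/2917 = 322.9119; b·c/n = 199·449/2917 = 30.6311
OR_MH = (272.6722 + 322.9119) / (153.3012 + 30.6311) = 595.5841 / 183.9324 = 3.23806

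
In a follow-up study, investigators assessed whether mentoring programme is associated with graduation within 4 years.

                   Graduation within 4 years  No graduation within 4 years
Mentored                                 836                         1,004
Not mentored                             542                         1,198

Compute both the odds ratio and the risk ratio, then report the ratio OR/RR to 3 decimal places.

Cells: a = 836, b = 1004, c = 542, d = 1198.
OR = (836·1198)/(1004·542) = 1001528/544168 = 1.84048
Risk in exposed = 836/1840 = 0.45435; risk in unexposed = 542/1740 = 0.31149; RR = 1.45861
OR/RR = 1.84048 / 1.45861 = 1.26180
The outcome is not rare, so the OR lies further from 1 than the RR.

1.262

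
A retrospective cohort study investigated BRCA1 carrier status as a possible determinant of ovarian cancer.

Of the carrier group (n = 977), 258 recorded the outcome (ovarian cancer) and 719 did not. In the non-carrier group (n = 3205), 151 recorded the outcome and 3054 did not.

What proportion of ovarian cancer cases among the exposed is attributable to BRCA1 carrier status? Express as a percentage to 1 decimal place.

82.2

From the description: a = 258, b = 719, c = 151, d = 3054.
Risk in exposed = 258/977 = 0.26407; risk in unexposed = 151/3205 = 0.04711.
RR = 0.26407/0.04711 = 5.60501
AR% = (RR − 1)/RR × 100 = (5.60501 − 1)/5.60501 × 100 = 82.1588%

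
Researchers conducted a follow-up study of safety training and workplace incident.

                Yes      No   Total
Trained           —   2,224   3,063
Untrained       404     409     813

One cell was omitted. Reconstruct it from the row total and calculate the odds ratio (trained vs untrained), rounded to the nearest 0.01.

0.38

The missing cell is in the exposed row: 3063 − 2224 = 839.
So a = 839, b = 2224, c = 404, d = 409.
OR = (a·d)/(b·c) = (839 × 409) / (2224 × 404) = 343151 / 898496 = 0.38192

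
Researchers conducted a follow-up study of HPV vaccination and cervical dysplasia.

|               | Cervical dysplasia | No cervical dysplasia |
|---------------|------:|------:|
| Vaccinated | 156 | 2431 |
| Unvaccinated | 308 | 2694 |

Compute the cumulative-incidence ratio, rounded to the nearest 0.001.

0.588

Cells: a = 156, b = 2431, c = 308, d = 2694.
Risk in exposed = 156/2587 = 0.06030; risk in unexposed = 308/3002 = 0.10260.
RR = 0.06030 / 0.10260 = 0.58774
The risk is 41% lower among the exposed than among the unexposed.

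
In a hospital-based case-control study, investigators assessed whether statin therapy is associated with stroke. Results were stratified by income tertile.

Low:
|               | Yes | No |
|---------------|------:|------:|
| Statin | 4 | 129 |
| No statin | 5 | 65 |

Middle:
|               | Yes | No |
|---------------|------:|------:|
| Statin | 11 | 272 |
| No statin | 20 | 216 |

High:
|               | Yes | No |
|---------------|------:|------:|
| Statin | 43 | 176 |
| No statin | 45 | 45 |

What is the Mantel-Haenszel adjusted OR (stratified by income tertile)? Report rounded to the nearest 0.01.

OR_MH = Σ(aᵢdᵢ/nᵢ) / Σ(bᵢcᵢ/nᵢ), where nᵢ is the stratum total.
Stratum 1 (Low): n = 203; a·d/n = 4·65/203 = 1.2808; b·c/n = 129·5/203 = 3.1773
Stratum 2 (Middle): n = 519; a·d/n = 11·216/519 = 4.5780; b·c/n = 272·20/519 = 10.4817
Stratum 3 (High): n = 309; a·d/n = 43·45/309 = 6.2621; b·c/n = 176·45/309 = 25.6311
OR_MH = (1.2808 + 4.5780 + 6.2621) / (3.1773 + 10.4817 + 25.6311) = 12.1210 / 39.2901 = 0.30850

0.31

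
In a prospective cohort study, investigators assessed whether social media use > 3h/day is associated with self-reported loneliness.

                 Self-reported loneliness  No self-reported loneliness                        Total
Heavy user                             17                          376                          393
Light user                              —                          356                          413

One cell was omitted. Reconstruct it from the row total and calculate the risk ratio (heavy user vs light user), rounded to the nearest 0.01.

0.31

The missing cell is in the unexposed row: 413 − 356 = 57.
So a = 17, b = 376, c = 57, d = 356.
RR = [a/(a+b)] / [c/(c+d)] = (17/393) / (57/413) = 0.04326/0.13801 = 0.31342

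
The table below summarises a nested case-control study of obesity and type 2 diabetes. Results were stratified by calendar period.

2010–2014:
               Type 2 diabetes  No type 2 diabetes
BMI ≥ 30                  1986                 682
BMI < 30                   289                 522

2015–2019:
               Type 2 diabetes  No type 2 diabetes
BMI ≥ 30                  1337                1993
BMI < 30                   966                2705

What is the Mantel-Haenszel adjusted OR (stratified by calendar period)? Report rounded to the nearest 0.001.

OR_MH = Σ(aᵢdᵢ/nᵢ) / Σ(bᵢcᵢ/nᵢ), where nᵢ is the stratum total.
Stratum 1 (2010–2014): n = 3479; a·d/n = 1986·522/3479 = 297.9856; b·c/n = 682·289/3479 = 56.6536
Stratum 2 (2015–2019): n = 7001; a·d/n = 1337·2705/7001 = 516.5812; b·c/n = 1993·966/7001 = 274.9947
OR_MH = (297.9856 + 516.5812) / (56.6536 + 274.9947) = 814.5668 / 331.6484 = 2.45612

2.456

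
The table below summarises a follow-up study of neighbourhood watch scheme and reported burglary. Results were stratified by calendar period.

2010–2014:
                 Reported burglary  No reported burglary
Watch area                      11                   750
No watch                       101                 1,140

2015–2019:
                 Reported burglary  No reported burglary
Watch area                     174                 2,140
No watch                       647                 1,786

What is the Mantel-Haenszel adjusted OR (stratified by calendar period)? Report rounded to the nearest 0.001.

OR_MH = Σ(aᵢdᵢ/nᵢ) / Σ(bᵢcᵢ/nᵢ), where nᵢ is the stratum total.
Stratum 1 (2010–2014): n = 2002; a·d/n = 11·1140/2002 = 6.2637; b·c/n = 750·101/2002 = 37.8372
Stratum 2 (2015–2019): n = 4747; a·d/n = 174·1786/4747 = 65.4653; b·c/n = 2140·647/4747 = 291.6747
OR_MH = (6.2637 + 65.4653) / (37.8372 + 291.6747) = 71.7291 / 329.5119 = 0.21768

0.218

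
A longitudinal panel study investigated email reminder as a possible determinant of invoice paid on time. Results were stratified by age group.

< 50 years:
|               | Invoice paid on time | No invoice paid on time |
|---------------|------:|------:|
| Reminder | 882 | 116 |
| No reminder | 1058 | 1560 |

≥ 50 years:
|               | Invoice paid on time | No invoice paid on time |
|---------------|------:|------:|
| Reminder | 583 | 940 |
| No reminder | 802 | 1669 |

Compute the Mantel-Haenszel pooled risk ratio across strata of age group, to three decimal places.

RR_MH = Σ(aᵢ·n₀ᵢ/nᵢ) / Σ(cᵢ·n₁ᵢ/nᵢ), with n₁ᵢ = aᵢ+bᵢ (exposed), n₀ᵢ = cᵢ+dᵢ (unexposed), nᵢ = n₁ᵢ+n₀ᵢ.
Stratum 1 (< 50 years): n₁ = 998, n₀ = 2618, n = 3616; a·n₀/n = 882·2618/3616 = 638.5719; c·n₁/n = 1058·998/3616 = 292.0033
Stratum 2 (≥ 50 years): n₁ = 1523, n₀ = 2471, n = 3994; a·n₀/n = 583·2471/3994 = 360.6893; c·n₁/n = 802·1523/3994 = 305.8202
RR_MH = (638.5719 + 360.6893) / (292.0033 + 305.8202) = 999.2612 / 597.8235 = 1.67150

1.671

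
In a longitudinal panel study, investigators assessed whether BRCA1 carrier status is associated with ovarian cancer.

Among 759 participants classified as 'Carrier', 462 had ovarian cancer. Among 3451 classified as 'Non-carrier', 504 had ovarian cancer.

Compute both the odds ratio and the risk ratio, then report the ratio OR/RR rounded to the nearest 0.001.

2.182

From the description: a = 462, b = 297, c = 504, d = 2947.
OR = (462·2947)/(297·504) = 1361514/149688 = 9.09568
Risk in exposed = 462/759 = 0.60870; risk in unexposed = 504/3451 = 0.14604; RR = 4.16787
OR/RR = 9.09568 / 4.16787 = 2.18233
The outcome is not rare, so the OR lies further from 1 than the RR.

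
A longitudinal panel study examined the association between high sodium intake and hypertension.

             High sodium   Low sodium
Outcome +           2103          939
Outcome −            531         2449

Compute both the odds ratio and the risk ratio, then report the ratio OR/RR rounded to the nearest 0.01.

3.59

Reading the table with exposure as columns: a = 2103 (High sodium, case), b = 531 (High sodium, non-case), c = 939 (Low sodium, case), d = 2449.
OR = (2103·2449)/(531·939) = 5150247/498609 = 10.32923
Risk in exposed = 2103/2634 = 0.79841; risk in unexposed = 939/3388 = 0.27715; RR = 2.88072
OR/RR = 10.32923 / 2.88072 = 3.58564
The outcome is not rare, so the OR lies further from 1 than the RR.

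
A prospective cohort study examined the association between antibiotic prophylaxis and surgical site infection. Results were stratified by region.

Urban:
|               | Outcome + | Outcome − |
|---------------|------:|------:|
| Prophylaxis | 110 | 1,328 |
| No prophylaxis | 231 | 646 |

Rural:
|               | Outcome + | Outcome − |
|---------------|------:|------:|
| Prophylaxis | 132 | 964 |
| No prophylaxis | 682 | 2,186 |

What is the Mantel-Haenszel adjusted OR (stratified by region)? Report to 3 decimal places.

0.347

OR_MH = Σ(aᵢdᵢ/nᵢ) / Σ(bᵢcᵢ/nᵢ), where nᵢ is the stratum total.
Stratum 1 (Urban): n = 2315; a·d/n = 110·646/2315 = 30.6955; b·c/n = 1328·231/2315 = 132.5132
Stratum 2 (Rural): n = 3964; a·d/n = 132·2186/3964 = 72.7931; b·c/n = 964·682/3964 = 165.8547
OR_MH = (30.6955 + 72.7931) / (132.5132 + 165.8547) = 103.4886 / 298.3679 = 0.34685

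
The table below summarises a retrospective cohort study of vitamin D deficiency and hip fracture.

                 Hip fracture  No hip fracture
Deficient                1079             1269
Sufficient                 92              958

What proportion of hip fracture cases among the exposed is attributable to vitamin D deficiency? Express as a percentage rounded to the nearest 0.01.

80.93

Cells: a = 1079, b = 1269, c = 92, d = 958.
Risk in exposed = 1079/2348 = 0.45954; risk in unexposed = 92/1050 = 0.08762.
RR = 0.45954/0.08762 = 5.24475
AR% = (RR − 1)/RR × 100 = (5.24475 − 1)/5.24475 × 100 = 80.9333%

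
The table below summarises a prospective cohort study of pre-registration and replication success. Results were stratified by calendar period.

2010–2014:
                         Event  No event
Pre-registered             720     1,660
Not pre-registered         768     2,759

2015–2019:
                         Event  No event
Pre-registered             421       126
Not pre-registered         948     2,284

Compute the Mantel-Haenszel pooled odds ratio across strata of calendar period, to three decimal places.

2.387

OR_MH = Σ(aᵢdᵢ/nᵢ) / Σ(bᵢcᵢ/nᵢ), where nᵢ is the stratum total.
Stratum 1 (2010–2014): n = 5907; a·d/n = 720·2759/5907 = 336.2925; b·c/n = 1660·768/5907 = 215.8253
Stratum 2 (2015–2019): n = 3779; a·d/n = 421·2284/3779 = 254.4493; b·c/n = 126·948/3779 = 31.6084
OR_MH = (336.2925 + 254.4493) / (215.8253 + 31.6084) = 590.7419 / 247.4337 = 2.38748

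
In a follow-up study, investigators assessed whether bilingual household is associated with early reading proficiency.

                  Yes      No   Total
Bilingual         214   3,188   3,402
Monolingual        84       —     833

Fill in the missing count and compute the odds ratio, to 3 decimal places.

The missing cell is in the unexposed row: 833 − 84 = 749.
So a = 214, b = 3188, c = 84, d = 749.
OR = (a·d)/(b·c) = (214 × 749) / (3188 × 84) = 160286 / 267792 = 0.59855

0.599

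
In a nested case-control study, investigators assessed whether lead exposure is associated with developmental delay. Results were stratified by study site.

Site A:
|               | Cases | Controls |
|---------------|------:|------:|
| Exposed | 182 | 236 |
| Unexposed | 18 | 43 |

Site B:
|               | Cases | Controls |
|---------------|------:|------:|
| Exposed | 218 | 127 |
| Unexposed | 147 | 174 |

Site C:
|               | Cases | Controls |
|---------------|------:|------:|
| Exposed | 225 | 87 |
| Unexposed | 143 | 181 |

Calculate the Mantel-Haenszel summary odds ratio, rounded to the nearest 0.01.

OR_MH = Σ(aᵢdᵢ/nᵢ) / Σ(bᵢcᵢ/nᵢ), where nᵢ is the stratum total.
Stratum 1 (Site A): n = 479; a·d/n = 182·43/479 = 16.3382; b·c/n = 236·18/479 = 8.8685
Stratum 2 (Site B): n = 666; a·d/n = 218·174/666 = 56.9550; b·c/n = 127·147/666 = 28.0315
Stratum 3 (Site C): n = 636; a·d/n = 225·181/636 = 64.0330; b·c/n = 87·143/636 = 19.5613
OR_MH = (16.3382 + 56.9550 + 64.0330) / (8.8685 + 28.0315 + 19.5613) = 137.3262 / 56.4613 = 2.43222

2.43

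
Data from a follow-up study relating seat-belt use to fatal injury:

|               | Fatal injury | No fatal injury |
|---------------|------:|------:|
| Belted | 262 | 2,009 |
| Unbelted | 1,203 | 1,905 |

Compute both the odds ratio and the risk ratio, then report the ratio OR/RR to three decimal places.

Cells: a = 262, b = 2009, c = 1203, d = 1905.
OR = (262·1905)/(2009·1203) = 499110/2416827 = 0.20651
Risk in exposed = 262/2271 = 0.11537; risk in unexposed = 1203/3108 = 0.38707; RR = 0.29806
OR/RR = 0.20651 / 0.29806 = 0.69287
The outcome is not rare, so the OR lies further from 1 than the RR.

0.693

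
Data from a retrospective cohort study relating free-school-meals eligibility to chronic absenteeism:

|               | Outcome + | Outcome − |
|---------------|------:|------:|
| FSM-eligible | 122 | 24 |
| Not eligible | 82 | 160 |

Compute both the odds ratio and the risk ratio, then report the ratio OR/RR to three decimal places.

Cells: a = 122, b = 24, c = 82, d = 160.
OR = (122·160)/(24·82) = 19520/1968 = 9.91870
Risk in exposed = 122/146 = 0.83562; risk in unexposed = 82/242 = 0.33884; RR = 2.46609
OR/RR = 9.91870 / 2.46609 = 4.02204
The outcome is not rare, so the OR lies further from 1 than the RR.

4.022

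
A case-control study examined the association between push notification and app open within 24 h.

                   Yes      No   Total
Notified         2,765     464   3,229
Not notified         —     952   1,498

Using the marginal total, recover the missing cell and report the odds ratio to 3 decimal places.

The missing cell is in the unexposed row: 1498 − 952 = 546.
So a = 2765, b = 464, c = 546, d = 952.
OR = (a·d)/(b·c) = (2765 × 952) / (464 × 546) = 2632280 / 253344 = 10.39014

10.390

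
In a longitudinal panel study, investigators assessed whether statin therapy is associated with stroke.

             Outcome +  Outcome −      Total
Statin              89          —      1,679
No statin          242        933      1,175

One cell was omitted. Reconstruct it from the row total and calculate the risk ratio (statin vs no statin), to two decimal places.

The missing cell is in the exposed row: 1679 − 89 = 1590.
So a = 89, b = 1590, c = 242, d = 933.
RR = [a/(a+b)] / [c/(c+d)] = (89/1679) / (242/1175) = 0.05301/0.20596 = 0.25737

0.26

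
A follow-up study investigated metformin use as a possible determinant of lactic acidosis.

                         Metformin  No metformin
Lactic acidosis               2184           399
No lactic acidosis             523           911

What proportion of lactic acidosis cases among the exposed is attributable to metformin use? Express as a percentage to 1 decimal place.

62.2

Reading the table with exposure as columns: a = 2184 (Metformin, case), b = 523 (Metformin, non-case), c = 399 (No metformin, case), d = 911.
Risk in exposed = 2184/2707 = 0.80680; risk in unexposed = 399/1310 = 0.30458.
RR = 0.80680/0.30458 = 2.64888
AR% = (RR − 1)/RR × 100 = (2.64888 − 1)/2.64888 × 100 = 62.2482%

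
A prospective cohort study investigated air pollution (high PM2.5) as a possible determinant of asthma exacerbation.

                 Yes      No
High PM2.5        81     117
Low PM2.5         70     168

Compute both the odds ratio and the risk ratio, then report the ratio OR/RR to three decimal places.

Cells: a = 81, b = 117, c = 70, d = 168.
OR = (81·168)/(117·70) = 13608/8190 = 1.66154
Risk in exposed = 81/198 = 0.40909; risk in unexposed = 70/238 = 0.29412; RR = 1.39091
OR/RR = 1.66154 / 1.39091 = 1.19457
The outcome is not rare, so the OR lies further from 1 than the RR.

1.195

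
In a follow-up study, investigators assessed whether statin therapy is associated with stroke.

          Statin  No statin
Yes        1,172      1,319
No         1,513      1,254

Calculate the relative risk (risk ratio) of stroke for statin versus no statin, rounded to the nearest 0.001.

0.851

Reading the table with exposure as columns: a = 1172 (Statin, case), b = 1513 (Statin, non-case), c = 1319 (No statin, case), d = 1254.
Risk in exposed = 1172/2685 = 0.43650; risk in unexposed = 1319/2573 = 0.51263.
RR = 0.43650 / 0.51263 = 0.85149
The risk is 15% lower among the exposed than among the unexposed.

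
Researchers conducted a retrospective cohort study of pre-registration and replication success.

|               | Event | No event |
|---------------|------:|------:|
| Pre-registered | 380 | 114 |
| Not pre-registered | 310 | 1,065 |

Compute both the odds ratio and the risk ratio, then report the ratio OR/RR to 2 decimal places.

Cells: a = 380, b = 114, c = 310, d = 1065.
OR = (380·1065)/(114·310) = 404700/35340 = 11.45161
Risk in exposed = 380/494 = 0.76923; risk in unexposed = 310/1375 = 0.22545; RR = 3.41191
OR/RR = 11.45161 / 3.41191 = 3.35636
The outcome is not rare, so the OR lies further from 1 than the RR.

3.36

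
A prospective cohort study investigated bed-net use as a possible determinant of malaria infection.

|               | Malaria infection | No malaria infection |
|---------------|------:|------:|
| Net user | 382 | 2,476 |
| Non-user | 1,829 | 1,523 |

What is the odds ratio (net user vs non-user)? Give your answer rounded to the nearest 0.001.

0.128

Cells: a = 382, b = 2476, c = 1829, d = 1523.
OR = (a·d)/(b·c) = (382 × 1523) / (2476 × 1829) = 581786 / 4528604 = 0.12847
Exposure is associated with lower odds of malaria infection (OR = 0.13 < 1).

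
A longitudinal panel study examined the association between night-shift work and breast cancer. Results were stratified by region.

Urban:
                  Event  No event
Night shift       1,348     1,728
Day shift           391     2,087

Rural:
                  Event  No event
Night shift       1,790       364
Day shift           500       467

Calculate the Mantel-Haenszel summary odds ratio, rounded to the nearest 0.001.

OR_MH = Σ(aᵢdᵢ/nᵢ) / Σ(bᵢcᵢ/nᵢ), where nᵢ is the stratum total.
Stratum 1 (Urban): n = 5554; a·d/n = 1348·2087/5554 = 506.5315; b·c/n = 1728·391/5554 = 121.6507
Stratum 2 (Rural): n = 3121; a·d/n = 1790·467/3121 = 267.8404; b·c/n = 364·500/3121 = 58.3146
OR_MH = (506.5315 + 267.8404) / (121.6507 + 58.3146) = 774.3719 / 179.9653 = 4.30289

4.303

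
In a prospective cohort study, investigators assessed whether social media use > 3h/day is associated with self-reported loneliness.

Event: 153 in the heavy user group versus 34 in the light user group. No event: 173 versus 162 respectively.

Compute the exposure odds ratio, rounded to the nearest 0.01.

4.21

From the description: a = 153, b = 173, c = 34, d = 162.
OR = (a·d)/(b·c) = (153 × 162) / (173 × 34) = 24786 / 5882 = 4.21387
The odds of self-reported loneliness are about 4.21 times as high in the heavy user group.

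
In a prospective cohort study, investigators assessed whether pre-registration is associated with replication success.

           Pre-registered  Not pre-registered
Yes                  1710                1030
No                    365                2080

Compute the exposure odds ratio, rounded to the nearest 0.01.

Reading the table with exposure as columns: a = 1710 (Pre-registered, case), b = 365 (Pre-registered, non-case), c = 1030 (Not pre-registered, case), d = 2080.
OR = (a·d)/(b·c) = (1710 × 2080) / (365 × 1030) = 3556800 / 375950 = 9.46083
The odds of replication success are about 9.46 times as high in the pre-registered group.

9.46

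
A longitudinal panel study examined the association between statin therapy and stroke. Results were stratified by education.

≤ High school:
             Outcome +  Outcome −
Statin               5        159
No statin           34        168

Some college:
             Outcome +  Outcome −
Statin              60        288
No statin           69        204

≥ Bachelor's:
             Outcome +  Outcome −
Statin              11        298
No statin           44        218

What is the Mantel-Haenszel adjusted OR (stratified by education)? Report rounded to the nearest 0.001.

0.376

OR_MH = Σ(aᵢdᵢ/nᵢ) / Σ(bᵢcᵢ/nᵢ), where nᵢ is the stratum total.
Stratum 1 (≤ High school): n = 366; a·d/n = 5·168/366 = 2.2951; b·c/n = 159·34/366 = 14.7705
Stratum 2 (Some college): n = 621; a·d/n = 60·204/621 = 19.7101; b·c/n = 288·69/621 = 32.0000
Stratum 3 (≥ Bachelor's): n = 571; a·d/n = 11·218/571 = 4.1996; b·c/n = 298·44/571 = 22.9632
OR_MH = (2.2951 + 19.7101 + 4.1996) / (14.7705 + 32.0000 + 22.9632) = 26.2049 / 69.7337 = 0.37578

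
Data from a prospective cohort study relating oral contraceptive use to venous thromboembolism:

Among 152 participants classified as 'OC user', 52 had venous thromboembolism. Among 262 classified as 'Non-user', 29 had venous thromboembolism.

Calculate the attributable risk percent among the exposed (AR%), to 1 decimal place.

67.6

From the description: a = 52, b = 100, c = 29, d = 233.
Risk in exposed = 52/152 = 0.34211; risk in unexposed = 29/262 = 0.11069.
RR = 0.34211/0.11069 = 3.09074
AR% = (RR − 1)/RR × 100 = (3.09074 − 1)/3.09074 × 100 = 67.6453%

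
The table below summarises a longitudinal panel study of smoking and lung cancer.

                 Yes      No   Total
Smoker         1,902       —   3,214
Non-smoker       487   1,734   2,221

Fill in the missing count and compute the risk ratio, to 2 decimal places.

The missing cell is in the exposed row: 3214 − 1902 = 1312.
So a = 1902, b = 1312, c = 487, d = 1734.
RR = [a/(a+b)] / [c/(c+d)] = (1902/3214) / (487/2221) = 0.59179/0.21927 = 2.69888

2.70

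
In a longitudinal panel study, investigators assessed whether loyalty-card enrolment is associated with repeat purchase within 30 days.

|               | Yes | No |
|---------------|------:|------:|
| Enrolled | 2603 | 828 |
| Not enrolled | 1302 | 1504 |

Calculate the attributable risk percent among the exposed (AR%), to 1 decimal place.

38.8

Cells: a = 2603, b = 828, c = 1302, d = 1504.
Risk in exposed = 2603/3431 = 0.75867; risk in unexposed = 1302/2806 = 0.46401.
RR = 0.75867/0.46401 = 1.63505
AR% = (RR − 1)/RR × 100 = (1.63505 − 1)/1.63505 × 100 = 38.8397%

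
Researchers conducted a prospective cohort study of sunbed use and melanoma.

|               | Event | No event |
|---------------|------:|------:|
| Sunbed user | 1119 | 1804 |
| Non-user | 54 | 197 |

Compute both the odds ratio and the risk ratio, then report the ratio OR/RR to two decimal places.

Cells: a = 1119, b = 1804, c = 54, d = 197.
OR = (1119·197)/(1804·54) = 220443/97416 = 2.26290
Risk in exposed = 1119/2923 = 0.38283; risk in unexposed = 54/251 = 0.21514; RR = 1.77943
OR/RR = 2.26290 / 1.77943 = 1.27170
The outcome is not rare, so the OR lies further from 1 than the RR.

1.27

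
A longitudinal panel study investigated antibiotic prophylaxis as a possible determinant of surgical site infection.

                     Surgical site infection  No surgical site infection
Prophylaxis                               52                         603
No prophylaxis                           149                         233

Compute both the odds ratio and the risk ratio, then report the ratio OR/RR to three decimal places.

0.663

Cells: a = 52, b = 603, c = 149, d = 233.
OR = (52·233)/(603·149) = 12116/89847 = 0.13485
Risk in exposed = 52/655 = 0.07939; risk in unexposed = 149/382 = 0.39005; RR = 0.20354
OR/RR = 0.13485 / 0.20354 = 0.66255
The outcome is not rare, so the OR lies further from 1 than the RR.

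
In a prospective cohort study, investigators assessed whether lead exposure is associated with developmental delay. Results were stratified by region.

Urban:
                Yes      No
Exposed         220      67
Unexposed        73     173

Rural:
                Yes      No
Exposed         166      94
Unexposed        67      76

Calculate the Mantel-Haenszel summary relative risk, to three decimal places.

1.944

RR_MH = Σ(aᵢ·n₀ᵢ/nᵢ) / Σ(cᵢ·n₁ᵢ/nᵢ), with n₁ᵢ = aᵢ+bᵢ (exposed), n₀ᵢ = cᵢ+dᵢ (unexposed), nᵢ = n₁ᵢ+n₀ᵢ.
Stratum 1 (Urban): n₁ = 287, n₀ = 246, n = 533; a·n₀/n = 220·246/533 = 101.5385; c·n₁/n = 73·287/533 = 39.3077
Stratum 2 (Rural): n₁ = 260, n₀ = 143, n = 403; a·n₀/n = 166·143/403 = 58.9032; c·n₁/n = 67·260/403 = 43.2258
RR_MH = (101.5385 + 58.9032) / (39.3077 + 43.2258) = 160.4417 / 82.5335 = 1.94396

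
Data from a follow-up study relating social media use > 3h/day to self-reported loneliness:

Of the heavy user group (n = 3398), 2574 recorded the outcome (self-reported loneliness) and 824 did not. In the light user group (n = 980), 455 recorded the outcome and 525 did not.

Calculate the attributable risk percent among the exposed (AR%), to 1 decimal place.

From the description: a = 2574, b = 824, c = 455, d = 525.
Risk in exposed = 2574/3398 = 0.75750; risk in unexposed = 455/980 = 0.46429.
RR = 0.75750/0.46429 = 1.63155
AR% = (RR − 1)/RR × 100 = (1.63155 − 1)/1.63155 × 100 = 38.7085%

38.7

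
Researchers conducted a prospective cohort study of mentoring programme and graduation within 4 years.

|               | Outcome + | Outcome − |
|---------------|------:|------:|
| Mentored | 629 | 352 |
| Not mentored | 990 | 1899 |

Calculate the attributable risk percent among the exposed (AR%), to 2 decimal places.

Cells: a = 629, b = 352, c = 990, d = 1899.
Risk in exposed = 629/981 = 0.64118; risk in unexposed = 990/2889 = 0.34268.
RR = 0.64118/0.34268 = 1.87109
AR% = (RR − 1)/RR × 100 = (1.87109 − 1)/1.87109 × 100 = 46.5551%

46.56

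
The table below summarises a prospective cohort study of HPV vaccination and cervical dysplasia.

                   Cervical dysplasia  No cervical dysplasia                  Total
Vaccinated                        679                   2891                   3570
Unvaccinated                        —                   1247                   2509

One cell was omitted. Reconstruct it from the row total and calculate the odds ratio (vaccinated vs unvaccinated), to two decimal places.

The missing cell is in the unexposed row: 2509 − 1247 = 1262.
So a = 679, b = 2891, c = 1262, d = 1247.
OR = (a·d)/(b·c) = (679 × 1247) / (2891 × 1262) = 846713 / 3648442 = 0.23208

0.23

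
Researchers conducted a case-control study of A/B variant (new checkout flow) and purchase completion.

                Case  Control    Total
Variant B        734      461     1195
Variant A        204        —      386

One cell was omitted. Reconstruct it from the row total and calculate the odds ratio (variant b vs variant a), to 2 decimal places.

The missing cell is in the unexposed row: 386 − 204 = 182.
So a = 734, b = 461, c = 204, d = 182.
OR = (a·d)/(b·c) = (734 × 182) / (461 × 204) = 133588 / 94044 = 1.42048

1.42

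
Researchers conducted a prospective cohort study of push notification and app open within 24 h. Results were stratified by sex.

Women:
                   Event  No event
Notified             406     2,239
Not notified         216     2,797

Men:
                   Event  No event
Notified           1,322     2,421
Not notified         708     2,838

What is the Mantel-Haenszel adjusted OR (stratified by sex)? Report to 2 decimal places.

2.23

OR_MH = Σ(aᵢdᵢ/nᵢ) / Σ(bᵢcᵢ/nᵢ), where nᵢ is the stratum total.
Stratum 1 (Women): n = 5658; a·d/n = 406·2797/5658 = 200.7038; b·c/n = 2239·216/5658 = 85.4761
Stratum 2 (Men): n = 7289; a·d/n = 1322·2838/7289 = 514.7258; b·c/n = 2421·708/7289 = 235.1582
OR_MH = (200.7038 + 514.7258) / (85.4761 + 235.1582) = 715.4295 / 320.6343 = 2.23129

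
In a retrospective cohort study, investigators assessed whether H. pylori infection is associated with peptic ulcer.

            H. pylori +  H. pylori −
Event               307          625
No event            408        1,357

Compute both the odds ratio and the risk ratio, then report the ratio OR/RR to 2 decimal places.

1.20

Reading the table with exposure as columns: a = 307 (H. pylori +, case), b = 408 (H. pylori +, non-case), c = 625 (H. pylori −, case), d = 1357.
OR = (307·1357)/(408·625) = 416599/255000 = 1.63372
Risk in exposed = 307/715 = 0.42937; risk in unexposed = 625/1982 = 0.31534; RR = 1.36162
OR/RR = 1.63372 / 1.36162 = 1.19984
The outcome is not rare, so the OR lies further from 1 than the RR.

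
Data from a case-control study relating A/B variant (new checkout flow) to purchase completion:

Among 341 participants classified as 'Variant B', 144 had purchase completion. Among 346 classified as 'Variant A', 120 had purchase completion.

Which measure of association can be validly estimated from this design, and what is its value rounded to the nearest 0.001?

From the description: a = 144, b = 197, c = 120, d = 226.
This is a case-control study: participants were sampled on outcome status, so risks in the source population cannot be estimated directly — relative risk is not valid here. The odds ratio is the appropriate measure.
OR = (a·d)/(b·c) = (144 × 226) / (197 × 120) = 32544 / 23640 = 1.37665

1.377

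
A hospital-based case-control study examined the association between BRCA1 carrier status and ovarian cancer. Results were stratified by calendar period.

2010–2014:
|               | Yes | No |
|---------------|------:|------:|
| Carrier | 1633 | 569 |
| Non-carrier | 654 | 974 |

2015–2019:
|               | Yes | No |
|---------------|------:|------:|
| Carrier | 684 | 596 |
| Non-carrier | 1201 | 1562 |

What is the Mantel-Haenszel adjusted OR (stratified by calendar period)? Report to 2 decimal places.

2.48

OR_MH = Σ(aᵢdᵢ/nᵢ) / Σ(bᵢcᵢ/nᵢ), where nᵢ is the stratum total.
Stratum 1 (2010–2014): n = 3830; a·d/n = 1633·974/3830 = 415.2851; b·c/n = 569·654/3830 = 97.1608
Stratum 2 (2015–2019): n = 4043; a·d/n = 684·1562/4043 = 264.2612; b·c/n = 596·1201/4043 = 177.0458
OR_MH = (415.2851 + 264.2612) / (97.1608 + 177.0458) = 679.5463 / 274.2066 = 2.47823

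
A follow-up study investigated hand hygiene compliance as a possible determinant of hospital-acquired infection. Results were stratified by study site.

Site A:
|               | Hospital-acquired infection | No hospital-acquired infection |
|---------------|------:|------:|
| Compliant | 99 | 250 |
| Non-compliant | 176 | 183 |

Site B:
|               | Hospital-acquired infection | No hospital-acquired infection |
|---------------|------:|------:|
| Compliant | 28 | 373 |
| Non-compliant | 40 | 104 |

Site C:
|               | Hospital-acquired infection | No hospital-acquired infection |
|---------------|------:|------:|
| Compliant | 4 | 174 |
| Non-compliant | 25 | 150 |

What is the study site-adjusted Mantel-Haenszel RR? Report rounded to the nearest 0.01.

0.46

RR_MH = Σ(aᵢ·n₀ᵢ/nᵢ) / Σ(cᵢ·n₁ᵢ/nᵢ), with n₁ᵢ = aᵢ+bᵢ (exposed), n₀ᵢ = cᵢ+dᵢ (unexposed), nᵢ = n₁ᵢ+n₀ᵢ.
Stratum 1 (Site A): n₁ = 349, n₀ = 359, n = 708; a·n₀/n = 99·359/708 = 50.1992; c·n₁/n = 176·349/708 = 86.7571
Stratum 2 (Site B): n₁ = 401, n₀ = 144, n = 545; a·n₀/n = 28·144/545 = 7.3982; c·n₁/n = 40·401/545 = 29.4312
Stratum 3 (Site C): n₁ = 178, n₀ = 175, n = 353; a·n₀/n = 4·175/353 = 1.9830; c·n₁/n = 25·178/353 = 12.6062
RR_MH = (50.1992 + 7.3982 + 1.9830) / (86.7571 + 29.4312 + 12.6062) = 59.5803 / 128.7945 = 0.46260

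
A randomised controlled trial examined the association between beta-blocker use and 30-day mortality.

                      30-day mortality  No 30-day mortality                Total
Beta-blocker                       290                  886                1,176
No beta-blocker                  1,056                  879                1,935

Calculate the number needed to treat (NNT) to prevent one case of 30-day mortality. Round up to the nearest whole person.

Risk in treated group = 290/1176 = 0.24660; risk in control = 1056/1935 = 0.54574.
Absolute risk reduction = 0.54574 − 0.24660 = 0.29914
NNT = 1 / ARR = 1 / 0.29914 = 3.343 → round up → 4

4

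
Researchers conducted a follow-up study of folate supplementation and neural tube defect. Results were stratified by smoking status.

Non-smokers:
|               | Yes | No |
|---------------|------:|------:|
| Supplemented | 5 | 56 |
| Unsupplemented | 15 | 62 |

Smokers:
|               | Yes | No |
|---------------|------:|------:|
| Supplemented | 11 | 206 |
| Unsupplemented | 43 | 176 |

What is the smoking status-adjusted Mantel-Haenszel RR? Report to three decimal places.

RR_MH = Σ(aᵢ·n₀ᵢ/nᵢ) / Σ(cᵢ·n₁ᵢ/nᵢ), with n₁ᵢ = aᵢ+bᵢ (exposed), n₀ᵢ = cᵢ+dᵢ (unexposed), nᵢ = n₁ᵢ+n₀ᵢ.
Stratum 1 (Non-smokers): n₁ = 61, n₀ = 77, n = 138; a·n₀/n = 5·77/138 = 2.7899; c·n₁/n = 15·61/138 = 6.6304
Stratum 2 (Smokers): n₁ = 217, n₀ = 219, n = 436; a·n₀/n = 11·219/436 = 5.5252; c·n₁/n = 43·217/436 = 21.4014
RR_MH = (2.7899 + 5.5252) / (6.6304 + 21.4014) = 8.3151 / 28.0318 = 0.29663

0.297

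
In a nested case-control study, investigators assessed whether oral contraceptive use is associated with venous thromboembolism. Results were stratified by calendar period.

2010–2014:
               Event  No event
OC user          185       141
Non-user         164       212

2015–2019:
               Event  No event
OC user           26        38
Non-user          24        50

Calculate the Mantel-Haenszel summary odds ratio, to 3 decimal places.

1.651

OR_MH = Σ(aᵢdᵢ/nᵢ) / Σ(bᵢcᵢ/nᵢ), where nᵢ is the stratum total.
Stratum 1 (2010–2014): n = 702; a·d/n = 185·212/702 = 55.8689; b·c/n = 141·164/702 = 32.9402
Stratum 2 (2015–2019): n = 138; a·d/n = 26·50/138 = 9.4203; b·c/n = 38·24/138 = 6.6087
OR_MH = (55.8689 + 9.4203) / (32.9402 + 6.6087) = 65.2892 / 39.5489 = 1.65085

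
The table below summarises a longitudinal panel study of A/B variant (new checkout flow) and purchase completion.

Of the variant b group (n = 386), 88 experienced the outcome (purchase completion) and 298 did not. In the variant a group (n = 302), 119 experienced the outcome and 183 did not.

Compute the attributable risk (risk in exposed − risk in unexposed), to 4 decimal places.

-0.1661

From the description: a = 88, b = 298, c = 119, d = 183.
Risk in exposed = 88/386 = 0.227979; risk in unexposed = 119/302 = 0.394040.
Risk difference = 0.227979 − 0.394040 = -0.166060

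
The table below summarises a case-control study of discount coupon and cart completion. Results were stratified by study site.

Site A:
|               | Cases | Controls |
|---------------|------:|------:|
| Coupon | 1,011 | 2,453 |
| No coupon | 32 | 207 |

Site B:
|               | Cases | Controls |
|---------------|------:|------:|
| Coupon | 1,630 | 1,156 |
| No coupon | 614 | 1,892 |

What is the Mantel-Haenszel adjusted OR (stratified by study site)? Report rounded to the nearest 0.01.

OR_MH = Σ(aᵢdᵢ/nᵢ) / Σ(bᵢcᵢ/nᵢ), where nᵢ is the stratum total.
Stratum 1 (Site A): n = 3703; a·d/n = 1011·207/3703 = 56.5155; b·c/n = 2453·32/3703 = 21.1979
Stratum 2 (Site B): n = 5292; a·d/n = 1630·1892/5292 = 582.7589; b·c/n = 1156·614/5292 = 134.1240
OR_MH = (56.5155 + 582.7589) / (21.1979 + 134.1240) = 639.2744 / 155.3219 = 4.11580

4.12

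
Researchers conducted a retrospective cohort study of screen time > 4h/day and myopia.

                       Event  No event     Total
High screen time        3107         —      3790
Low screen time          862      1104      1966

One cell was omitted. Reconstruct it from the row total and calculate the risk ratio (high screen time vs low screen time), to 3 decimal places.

1.870

The missing cell is in the exposed row: 3790 − 3107 = 683.
So a = 3107, b = 683, c = 862, d = 1104.
RR = [a/(a+b)] / [c/(c+d)] = (3107/3790) / (862/1966) = 0.81979/0.43845 = 1.86973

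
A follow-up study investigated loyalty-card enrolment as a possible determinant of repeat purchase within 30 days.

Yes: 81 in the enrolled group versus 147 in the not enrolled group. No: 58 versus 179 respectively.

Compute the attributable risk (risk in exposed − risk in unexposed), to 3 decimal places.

From the description: a = 81, b = 58, c = 147, d = 179.
Risk in exposed = 81/139 = 0.582734; risk in unexposed = 147/326 = 0.450920.
Risk difference = 0.582734 − 0.450920 = 0.131814

0.132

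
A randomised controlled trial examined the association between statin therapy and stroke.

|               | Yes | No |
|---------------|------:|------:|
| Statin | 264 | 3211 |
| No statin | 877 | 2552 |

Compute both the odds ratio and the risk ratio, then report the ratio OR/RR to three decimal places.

0.805

Cells: a = 264, b = 3211, c = 877, d = 2552.
OR = (264·2552)/(3211·877) = 673728/2816047 = 0.23925
Risk in exposed = 264/3475 = 0.07597; risk in unexposed = 877/3429 = 0.25576; RR = 0.29704
OR/RR = 0.23925 / 0.29704 = 0.80543
The outcome is not rare, so the OR lies further from 1 than the RR.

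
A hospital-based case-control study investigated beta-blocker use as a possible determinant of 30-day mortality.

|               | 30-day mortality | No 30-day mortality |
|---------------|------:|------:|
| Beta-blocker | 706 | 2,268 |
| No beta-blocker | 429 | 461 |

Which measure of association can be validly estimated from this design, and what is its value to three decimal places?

0.335

Cells: a = 706, b = 2268, c = 429, d = 461.
This is a hospital-based case-control study: participants were sampled on outcome status, so risks in the source population cannot be estimated directly — relative risk is not valid here. The odds ratio is the appropriate measure.
OR = (a·d)/(b·c) = (706 × 461) / (2268 × 429) = 325466 / 972972 = 0.33451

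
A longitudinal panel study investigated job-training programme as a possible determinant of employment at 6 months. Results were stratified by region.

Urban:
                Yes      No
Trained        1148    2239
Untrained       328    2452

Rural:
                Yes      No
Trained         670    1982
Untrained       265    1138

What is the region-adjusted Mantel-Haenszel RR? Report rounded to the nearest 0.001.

RR_MH = Σ(aᵢ·n₀ᵢ/nᵢ) / Σ(cᵢ·n₁ᵢ/nᵢ), with n₁ᵢ = aᵢ+bᵢ (exposed), n₀ᵢ = cᵢ+dᵢ (unexposed), nᵢ = n₁ᵢ+n₀ᵢ.
Stratum 1 (Urban): n₁ = 3387, n₀ = 2780, n = 6167; a·n₀/n = 1148·2780/6167 = 517.5028; c·n₁/n = 328·3387/6167 = 180.1420
Stratum 2 (Rural): n₁ = 2652, n₀ = 1403, n = 4055; a·n₀/n = 670·1403/4055 = 231.8150; c·n₁/n = 265·2652/4055 = 173.3120
RR_MH = (517.5028 + 231.8150) / (180.1420 + 173.3120) = 749.3179 / 353.4540 = 2.11999

2.120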